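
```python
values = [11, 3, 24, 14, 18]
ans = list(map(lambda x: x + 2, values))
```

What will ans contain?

Step 1: Apply lambda x: x + 2 to each element:
  11 -> 13
  3 -> 5
  24 -> 26
  14 -> 16
  18 -> 20
Therefore ans = [13, 5, 26, 16, 20].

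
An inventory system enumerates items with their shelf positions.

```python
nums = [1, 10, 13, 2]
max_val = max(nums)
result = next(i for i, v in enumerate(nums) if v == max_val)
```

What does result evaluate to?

Step 1: max([1, 10, 13, 2]) = 13.
Step 2: Find first index where value == 13:
  Index 0: 1 != 13
  Index 1: 10 != 13
  Index 2: 13 == 13, found!
Therefore result = 2.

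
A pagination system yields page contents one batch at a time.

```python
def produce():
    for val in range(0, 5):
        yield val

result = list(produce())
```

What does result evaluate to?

Step 1: The generator yields each value from range(0, 5).
Step 2: list() consumes all yields: [0, 1, 2, 3, 4].
Therefore result = [0, 1, 2, 3, 4].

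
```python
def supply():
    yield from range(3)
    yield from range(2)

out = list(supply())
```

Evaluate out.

Step 1: Trace yields in order:
  yield 0
  yield 1
  yield 2
  yield 0
  yield 1
Therefore out = [0, 1, 2, 0, 1].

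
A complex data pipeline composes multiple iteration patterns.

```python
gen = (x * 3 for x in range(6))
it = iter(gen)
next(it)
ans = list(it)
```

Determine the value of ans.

Step 1: Generator produces [0, 3, 6, 9, 12, 15].
Step 2: next(it) consumes first element (0).
Step 3: list(it) collects remaining: [3, 6, 9, 12, 15].
Therefore ans = [3, 6, 9, 12, 15].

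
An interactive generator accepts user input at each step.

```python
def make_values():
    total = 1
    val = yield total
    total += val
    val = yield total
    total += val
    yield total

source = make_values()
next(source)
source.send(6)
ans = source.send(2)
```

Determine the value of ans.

Step 1: next() -> yield total=1.
Step 2: send(6) -> val=6, total = 1+6 = 7, yield 7.
Step 3: send(2) -> val=2, total = 7+2 = 9, yield 9.
Therefore ans = 9.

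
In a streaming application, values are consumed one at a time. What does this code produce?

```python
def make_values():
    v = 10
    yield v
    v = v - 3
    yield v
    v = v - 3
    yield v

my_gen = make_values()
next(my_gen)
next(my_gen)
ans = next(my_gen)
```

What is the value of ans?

Step 1: Trace through generator execution:
  Yield 1: v starts at 10, yield 10
  Yield 2: v = 10 - 3 = 7, yield 7
  Yield 3: v = 7 - 3 = 4, yield 4
Step 2: First next() gets 10, second next() gets the second value, third next() yields 4.
Therefore ans = 4.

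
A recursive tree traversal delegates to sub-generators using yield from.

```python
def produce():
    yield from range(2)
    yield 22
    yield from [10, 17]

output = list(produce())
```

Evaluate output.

Step 1: Trace yields in order:
  yield 0
  yield 1
  yield 22
  yield 10
  yield 17
Therefore output = [0, 1, 22, 10, 17].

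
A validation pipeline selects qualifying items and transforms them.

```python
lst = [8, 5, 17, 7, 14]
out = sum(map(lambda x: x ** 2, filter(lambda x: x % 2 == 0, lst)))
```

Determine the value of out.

Step 1: Filter even numbers from [8, 5, 17, 7, 14]: [8, 14]
Step 2: Square each: [64, 196]
Step 3: Sum = 260.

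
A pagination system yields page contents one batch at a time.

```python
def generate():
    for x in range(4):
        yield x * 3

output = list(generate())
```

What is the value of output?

Step 1: For each x in range(4), yield x * 3:
  x=0: yield 0 * 3 = 0
  x=1: yield 1 * 3 = 3
  x=2: yield 2 * 3 = 6
  x=3: yield 3 * 3 = 9
Therefore output = [0, 3, 6, 9].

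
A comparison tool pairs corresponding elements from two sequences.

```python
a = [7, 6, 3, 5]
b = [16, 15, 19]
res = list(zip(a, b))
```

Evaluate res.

Step 1: zip stops at shortest (len(a)=4, len(b)=3):
  Index 0: (7, 16)
  Index 1: (6, 15)
  Index 2: (3, 19)
Step 2: Last element of a (5) has no pair, dropped.
Therefore res = [(7, 16), (6, 15), (3, 19)].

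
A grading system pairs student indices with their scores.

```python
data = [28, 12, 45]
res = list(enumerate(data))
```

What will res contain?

Step 1: enumerate pairs each element with its index:
  (0, 28)
  (1, 12)
  (2, 45)
Therefore res = [(0, 28), (1, 12), (2, 45)].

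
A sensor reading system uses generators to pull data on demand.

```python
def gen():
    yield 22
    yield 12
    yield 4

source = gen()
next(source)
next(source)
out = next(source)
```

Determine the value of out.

Step 1: gen() creates a generator.
Step 2: next(source) yields 22 (consumed and discarded).
Step 3: next(source) yields 12 (consumed and discarded).
Step 4: next(source) yields 4, assigned to out.
Therefore out = 4.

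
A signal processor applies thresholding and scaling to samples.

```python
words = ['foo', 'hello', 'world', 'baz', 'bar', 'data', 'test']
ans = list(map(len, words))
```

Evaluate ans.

Step 1: Map len() to each word:
  'foo' -> 3
  'hello' -> 5
  'world' -> 5
  'baz' -> 3
  'bar' -> 3
  'data' -> 4
  'test' -> 4
Therefore ans = [3, 5, 5, 3, 3, 4, 4].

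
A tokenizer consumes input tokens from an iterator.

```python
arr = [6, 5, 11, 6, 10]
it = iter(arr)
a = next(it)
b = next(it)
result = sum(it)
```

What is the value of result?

Step 1: Create iterator over [6, 5, 11, 6, 10].
Step 2: a = next() = 6, b = next() = 5.
Step 3: sum() of remaining [11, 6, 10] = 27.
Therefore result = 27.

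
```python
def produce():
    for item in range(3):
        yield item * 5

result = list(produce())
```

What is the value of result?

Step 1: For each item in range(3), yield item * 5:
  item=0: yield 0 * 5 = 0
  item=1: yield 1 * 5 = 5
  item=2: yield 2 * 5 = 10
Therefore result = [0, 5, 10].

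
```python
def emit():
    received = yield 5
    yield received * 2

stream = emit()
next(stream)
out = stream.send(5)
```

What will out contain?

Step 1: next(stream) advances to first yield, producing 5.
Step 2: send(5) resumes, received = 5.
Step 3: yield received * 2 = 5 * 2 = 10.
Therefore out = 10.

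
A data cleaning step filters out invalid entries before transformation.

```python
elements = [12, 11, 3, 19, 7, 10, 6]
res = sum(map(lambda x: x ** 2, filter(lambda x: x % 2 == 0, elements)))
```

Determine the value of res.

Step 1: Filter even numbers from [12, 11, 3, 19, 7, 10, 6]: [12, 10, 6]
Step 2: Square each: [144, 100, 36]
Step 3: Sum = 280.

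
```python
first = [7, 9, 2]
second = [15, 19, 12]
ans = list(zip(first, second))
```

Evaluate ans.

Step 1: zip pairs elements at same index:
  Index 0: (7, 15)
  Index 1: (9, 19)
  Index 2: (2, 12)
Therefore ans = [(7, 15), (9, 19), (2, 12)].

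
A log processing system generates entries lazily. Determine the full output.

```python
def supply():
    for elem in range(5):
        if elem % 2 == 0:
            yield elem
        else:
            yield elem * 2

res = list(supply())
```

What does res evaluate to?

Step 1: For each elem in range(5), yield elem if even, else elem*2:
  elem=0 (even): yield 0
  elem=1 (odd): yield 1*2 = 2
  elem=2 (even): yield 2
  elem=3 (odd): yield 3*2 = 6
  elem=4 (even): yield 4
Therefore res = [0, 2, 2, 6, 4].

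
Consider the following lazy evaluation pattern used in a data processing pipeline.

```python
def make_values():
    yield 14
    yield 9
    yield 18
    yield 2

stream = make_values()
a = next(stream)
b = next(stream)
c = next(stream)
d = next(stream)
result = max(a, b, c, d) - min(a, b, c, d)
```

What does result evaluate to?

Step 1: Create generator and consume all values:
  a = next(stream) = 14
  b = next(stream) = 9
  c = next(stream) = 18
  d = next(stream) = 2
Step 2: max = 18, min = 2, result = 18 - 2 = 16.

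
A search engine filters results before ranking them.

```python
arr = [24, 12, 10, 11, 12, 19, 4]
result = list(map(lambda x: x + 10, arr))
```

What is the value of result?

Step 1: Apply lambda x: x + 10 to each element:
  24 -> 34
  12 -> 22
  10 -> 20
  11 -> 21
  12 -> 22
  19 -> 29
  4 -> 14
Therefore result = [34, 22, 20, 21, 22, 29, 14].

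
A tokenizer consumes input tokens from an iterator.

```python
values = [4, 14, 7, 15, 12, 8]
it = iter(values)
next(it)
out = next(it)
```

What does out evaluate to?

Step 1: Create iterator over [4, 14, 7, 15, 12, 8].
Step 2: next() consumes 4.
Step 3: next() returns 14.
Therefore out = 14.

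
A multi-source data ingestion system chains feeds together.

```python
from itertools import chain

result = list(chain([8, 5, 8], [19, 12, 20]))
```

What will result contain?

Step 1: chain() concatenates iterables: [8, 5, 8] + [19, 12, 20].
Therefore result = [8, 5, 8, 19, 12, 20].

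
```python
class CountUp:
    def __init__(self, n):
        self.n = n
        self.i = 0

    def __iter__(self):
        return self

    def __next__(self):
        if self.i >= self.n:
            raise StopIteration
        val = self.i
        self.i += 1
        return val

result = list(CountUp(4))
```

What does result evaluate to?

Step 1: CountUp(4) creates an iterator counting 0 to 3.
Step 2: list() consumes all values: [0, 1, 2, 3].
Therefore result = [0, 1, 2, 3].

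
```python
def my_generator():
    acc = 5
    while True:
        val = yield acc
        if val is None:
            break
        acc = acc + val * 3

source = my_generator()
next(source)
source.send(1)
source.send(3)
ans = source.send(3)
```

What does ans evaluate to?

Step 1: next() -> yield acc=5.
Step 2: send(1) -> val=1, acc = 5 + 1*3 = 8, yield 8.
Step 3: send(3) -> val=3, acc = 8 + 3*3 = 17, yield 17.
Step 4: send(3) -> val=3, acc = 17 + 3*3 = 26, yield 26.
Therefore ans = 26.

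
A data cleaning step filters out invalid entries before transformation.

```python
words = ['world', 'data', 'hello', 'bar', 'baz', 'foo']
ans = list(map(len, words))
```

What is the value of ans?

Step 1: Map len() to each word:
  'world' -> 5
  'data' -> 4
  'hello' -> 5
  'bar' -> 3
  'baz' -> 3
  'foo' -> 3
Therefore ans = [5, 4, 5, 3, 3, 3].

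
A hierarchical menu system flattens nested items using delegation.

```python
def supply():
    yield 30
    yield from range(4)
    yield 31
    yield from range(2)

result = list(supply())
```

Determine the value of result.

Step 1: Trace yields in order:
  yield 30
  yield 0
  yield 1
  yield 2
  yield 3
  yield 31
  yield 0
  yield 1
Therefore result = [30, 0, 1, 2, 3, 31, 0, 1].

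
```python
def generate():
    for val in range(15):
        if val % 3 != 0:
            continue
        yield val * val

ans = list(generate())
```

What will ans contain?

Step 1: Only yield val**2 when val is divisible by 3:
  val=0: 0 % 3 == 0, yield 0**2 = 0
  val=3: 3 % 3 == 0, yield 3**2 = 9
  val=6: 6 % 3 == 0, yield 6**2 = 36
  val=9: 9 % 3 == 0, yield 9**2 = 81
  val=12: 12 % 3 == 0, yield 12**2 = 144
Therefore ans = [0, 9, 36, 81, 144].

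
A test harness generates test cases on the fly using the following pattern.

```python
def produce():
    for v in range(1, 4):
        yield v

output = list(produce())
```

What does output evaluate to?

Step 1: The generator yields each value from range(1, 4).
Step 2: list() consumes all yields: [1, 2, 3].
Therefore output = [1, 2, 3].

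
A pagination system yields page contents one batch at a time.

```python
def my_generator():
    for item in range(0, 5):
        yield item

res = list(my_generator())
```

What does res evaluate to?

Step 1: The generator yields each value from range(0, 5).
Step 2: list() consumes all yields: [0, 1, 2, 3, 4].
Therefore res = [0, 1, 2, 3, 4].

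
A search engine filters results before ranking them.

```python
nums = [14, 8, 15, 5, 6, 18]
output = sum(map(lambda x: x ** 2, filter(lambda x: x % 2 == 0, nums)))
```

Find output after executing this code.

Step 1: Filter even numbers from [14, 8, 15, 5, 6, 18]: [14, 8, 6, 18]
Step 2: Square each: [196, 64, 36, 324]
Step 3: Sum = 620.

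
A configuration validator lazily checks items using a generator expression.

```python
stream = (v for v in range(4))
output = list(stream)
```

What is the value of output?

Step 1: Generator expression iterates range(4): [0, 1, 2, 3].
Step 2: list() collects all values.
Therefore output = [0, 1, 2, 3].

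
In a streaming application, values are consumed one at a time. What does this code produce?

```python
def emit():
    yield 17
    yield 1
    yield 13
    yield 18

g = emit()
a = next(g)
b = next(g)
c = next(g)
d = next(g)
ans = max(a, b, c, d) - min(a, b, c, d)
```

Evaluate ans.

Step 1: Create generator and consume all values:
  a = next(g) = 17
  b = next(g) = 1
  c = next(g) = 13
  d = next(g) = 18
Step 2: max = 18, min = 1, ans = 18 - 1 = 17.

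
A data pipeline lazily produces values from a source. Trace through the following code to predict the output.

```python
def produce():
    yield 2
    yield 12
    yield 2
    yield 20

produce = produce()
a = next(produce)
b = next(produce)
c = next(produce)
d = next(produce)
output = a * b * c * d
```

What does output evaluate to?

Step 1: Create generator and consume all values:
  a = next(produce) = 2
  b = next(produce) = 12
  c = next(produce) = 2
  d = next(produce) = 20
Step 2: output = 2 * 12 * 2 * 20 = 960.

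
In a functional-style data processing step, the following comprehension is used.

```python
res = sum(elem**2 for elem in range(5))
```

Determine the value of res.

Step 1: Compute elem**2 for each elem in range(5):
  elem=0: 0**2 = 0
  elem=1: 1**2 = 1
  elem=2: 2**2 = 4
  elem=3: 3**2 = 9
  elem=4: 4**2 = 16
Step 2: sum = 0 + 1 + 4 + 9 + 16 = 30.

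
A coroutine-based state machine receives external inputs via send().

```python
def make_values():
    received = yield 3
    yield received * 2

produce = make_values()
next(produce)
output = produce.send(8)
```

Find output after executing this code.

Step 1: next(produce) advances to first yield, producing 3.
Step 2: send(8) resumes, received = 8.
Step 3: yield received * 2 = 8 * 2 = 16.
Therefore output = 16.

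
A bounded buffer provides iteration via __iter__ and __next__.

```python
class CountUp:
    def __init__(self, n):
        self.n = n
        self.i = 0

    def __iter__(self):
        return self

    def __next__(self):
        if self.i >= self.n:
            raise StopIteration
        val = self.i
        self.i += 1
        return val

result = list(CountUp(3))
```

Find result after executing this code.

Step 1: CountUp(3) creates an iterator counting 0 to 2.
Step 2: list() consumes all values: [0, 1, 2].
Therefore result = [0, 1, 2].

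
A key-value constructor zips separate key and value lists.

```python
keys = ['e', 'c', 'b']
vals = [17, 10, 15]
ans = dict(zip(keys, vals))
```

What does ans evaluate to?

Step 1: zip pairs keys with values:
  'e' -> 17
  'c' -> 10
  'b' -> 15
Therefore ans = {'e': 17, 'c': 10, 'b': 15}.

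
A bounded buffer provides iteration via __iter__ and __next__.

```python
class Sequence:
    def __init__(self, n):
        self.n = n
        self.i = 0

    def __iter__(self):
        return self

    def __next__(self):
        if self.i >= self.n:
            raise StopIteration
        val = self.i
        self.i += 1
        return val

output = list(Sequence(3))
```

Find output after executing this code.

Step 1: Sequence(3) creates an iterator counting 0 to 2.
Step 2: list() consumes all values: [0, 1, 2].
Therefore output = [0, 1, 2].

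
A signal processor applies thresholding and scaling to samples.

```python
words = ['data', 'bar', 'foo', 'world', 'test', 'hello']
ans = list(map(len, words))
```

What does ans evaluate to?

Step 1: Map len() to each word:
  'data' -> 4
  'bar' -> 3
  'foo' -> 3
  'world' -> 5
  'test' -> 4
  'hello' -> 5
Therefore ans = [4, 3, 3, 5, 4, 5].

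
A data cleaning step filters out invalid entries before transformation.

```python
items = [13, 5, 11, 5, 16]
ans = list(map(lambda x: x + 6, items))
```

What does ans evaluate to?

Step 1: Apply lambda x: x + 6 to each element:
  13 -> 19
  5 -> 11
  11 -> 17
  5 -> 11
  16 -> 22
Therefore ans = [19, 11, 17, 11, 22].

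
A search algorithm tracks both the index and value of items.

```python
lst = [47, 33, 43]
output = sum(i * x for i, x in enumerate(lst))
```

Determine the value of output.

Step 1: Compute i * x for each (i, x) in enumerate([47, 33, 43]):
  i=0, x=47: 0*47 = 0
  i=1, x=33: 1*33 = 33
  i=2, x=43: 2*43 = 86
Step 2: sum = 0 + 33 + 86 = 119.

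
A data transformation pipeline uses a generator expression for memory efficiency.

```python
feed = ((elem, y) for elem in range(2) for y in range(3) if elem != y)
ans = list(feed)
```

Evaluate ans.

Step 1: Nested generator over range(2) x range(3) where elem != y:
  (0, 0): excluded (elem == y)
  (0, 1): included
  (0, 2): included
  (1, 0): included
  (1, 1): excluded (elem == y)
  (1, 2): included
Therefore ans = [(0, 1), (0, 2), (1, 0), (1, 2)].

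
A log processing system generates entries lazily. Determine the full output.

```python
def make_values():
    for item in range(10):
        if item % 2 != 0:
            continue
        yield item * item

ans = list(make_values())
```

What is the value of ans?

Step 1: Only yield item**2 when item is divisible by 2:
  item=0: 0 % 2 == 0, yield 0**2 = 0
  item=2: 2 % 2 == 0, yield 2**2 = 4
  item=4: 4 % 2 == 0, yield 4**2 = 16
  item=6: 6 % 2 == 0, yield 6**2 = 36
  item=8: 8 % 2 == 0, yield 8**2 = 64
Therefore ans = [0, 4, 16, 36, 64].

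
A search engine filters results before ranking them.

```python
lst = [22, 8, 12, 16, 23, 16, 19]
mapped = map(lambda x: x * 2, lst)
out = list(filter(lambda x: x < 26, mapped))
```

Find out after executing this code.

Step 1: Map x * 2:
  22 -> 44
  8 -> 16
  12 -> 24
  16 -> 32
  23 -> 46
  16 -> 32
  19 -> 38
Step 2: Filter for < 26:
  44: removed
  16: kept
  24: kept
  32: removed
  46: removed
  32: removed
  38: removed
Therefore out = [16, 24].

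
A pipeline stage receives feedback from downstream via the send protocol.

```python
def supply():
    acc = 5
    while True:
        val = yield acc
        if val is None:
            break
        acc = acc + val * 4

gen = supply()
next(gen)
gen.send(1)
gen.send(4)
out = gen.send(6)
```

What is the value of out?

Step 1: next() -> yield acc=5.
Step 2: send(1) -> val=1, acc = 5 + 1*4 = 9, yield 9.
Step 3: send(4) -> val=4, acc = 9 + 4*4 = 25, yield 25.
Step 4: send(6) -> val=6, acc = 25 + 6*4 = 49, yield 49.
Therefore out = 49.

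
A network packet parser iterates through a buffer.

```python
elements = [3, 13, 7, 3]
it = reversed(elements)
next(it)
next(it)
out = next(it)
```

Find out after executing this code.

Step 1: reversed([3, 13, 7, 3]) gives iterator: [3, 7, 13, 3].
Step 2: First next() = 3, second next() = 7.
Step 3: Third next() = 13.
Therefore out = 13.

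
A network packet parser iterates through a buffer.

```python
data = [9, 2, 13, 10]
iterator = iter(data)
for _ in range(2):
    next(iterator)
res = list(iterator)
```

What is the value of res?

Step 1: Create iterator over [9, 2, 13, 10].
Step 2: Advance 2 positions (consuming [9, 2]).
Step 3: list() collects remaining elements: [13, 10].
Therefore res = [13, 10].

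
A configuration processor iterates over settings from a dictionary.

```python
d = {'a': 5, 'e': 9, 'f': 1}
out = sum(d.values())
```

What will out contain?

Step 1: d.values() = [5, 9, 1].
Step 2: sum = 15.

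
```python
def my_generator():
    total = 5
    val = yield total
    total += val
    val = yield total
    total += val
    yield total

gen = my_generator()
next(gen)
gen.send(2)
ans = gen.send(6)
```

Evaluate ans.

Step 1: next() -> yield total=5.
Step 2: send(2) -> val=2, total = 5+2 = 7, yield 7.
Step 3: send(6) -> val=6, total = 7+6 = 13, yield 13.
Therefore ans = 13.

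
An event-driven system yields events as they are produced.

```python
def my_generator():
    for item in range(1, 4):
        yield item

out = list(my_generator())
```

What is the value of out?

Step 1: The generator yields each value from range(1, 4).
Step 2: list() consumes all yields: [1, 2, 3].
Therefore out = [1, 2, 3].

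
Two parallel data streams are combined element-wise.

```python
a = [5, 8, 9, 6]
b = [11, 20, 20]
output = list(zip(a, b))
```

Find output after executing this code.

Step 1: zip stops at shortest (len(a)=4, len(b)=3):
  Index 0: (5, 11)
  Index 1: (8, 20)
  Index 2: (9, 20)
Step 2: Last element of a (6) has no pair, dropped.
Therefore output = [(5, 11), (8, 20), (9, 20)].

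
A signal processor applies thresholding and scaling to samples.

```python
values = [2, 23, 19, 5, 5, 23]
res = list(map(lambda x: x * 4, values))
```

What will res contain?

Step 1: Apply lambda x: x * 4 to each element:
  2 -> 8
  23 -> 92
  19 -> 76
  5 -> 20
  5 -> 20
  23 -> 92
Therefore res = [8, 92, 76, 20, 20, 92].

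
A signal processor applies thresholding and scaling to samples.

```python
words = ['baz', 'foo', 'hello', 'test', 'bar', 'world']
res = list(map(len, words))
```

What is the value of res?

Step 1: Map len() to each word:
  'baz' -> 3
  'foo' -> 3
  'hello' -> 5
  'test' -> 4
  'bar' -> 3
  'world' -> 5
Therefore res = [3, 3, 5, 4, 3, 5].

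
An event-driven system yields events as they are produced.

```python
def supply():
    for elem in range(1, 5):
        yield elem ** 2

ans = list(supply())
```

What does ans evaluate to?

Step 1: For each elem in range(1, 5), yield elem**2:
  elem=1: yield 1**2 = 1
  elem=2: yield 2**2 = 4
  elem=3: yield 3**2 = 9
  elem=4: yield 4**2 = 16
Therefore ans = [1, 4, 9, 16].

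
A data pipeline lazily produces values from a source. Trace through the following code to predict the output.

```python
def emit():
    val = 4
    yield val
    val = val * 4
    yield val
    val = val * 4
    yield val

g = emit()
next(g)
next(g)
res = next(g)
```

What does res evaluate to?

Step 1: Trace through generator execution:
  Yield 1: val starts at 4, yield 4
  Yield 2: val = 4 * 4 = 16, yield 16
  Yield 3: val = 16 * 4 = 64, yield 64
Step 2: First next() gets 4, second next() gets the second value, third next() yields 64.
Therefore res = 64.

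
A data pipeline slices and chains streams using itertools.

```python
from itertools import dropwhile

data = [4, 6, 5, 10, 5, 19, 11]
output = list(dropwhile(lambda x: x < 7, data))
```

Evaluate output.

Step 1: dropwhile drops elements while < 7:
  4 < 7: dropped
  6 < 7: dropped
  5 < 7: dropped
  10: kept (dropping stopped)
Step 2: Remaining elements kept regardless of condition.
Therefore output = [10, 5, 19, 11].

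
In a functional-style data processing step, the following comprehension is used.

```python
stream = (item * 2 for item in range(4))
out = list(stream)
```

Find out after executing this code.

Step 1: For each item in range(4), compute item*2:
  item=0: 0*2 = 0
  item=1: 1*2 = 2
  item=2: 2*2 = 4
  item=3: 3*2 = 6
Therefore out = [0, 2, 4, 6].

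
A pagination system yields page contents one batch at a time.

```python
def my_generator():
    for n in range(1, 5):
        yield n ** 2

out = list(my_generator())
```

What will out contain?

Step 1: For each n in range(1, 5), yield n**2:
  n=1: yield 1**2 = 1
  n=2: yield 2**2 = 4
  n=3: yield 3**2 = 9
  n=4: yield 4**2 = 16
Therefore out = [1, 4, 9, 16].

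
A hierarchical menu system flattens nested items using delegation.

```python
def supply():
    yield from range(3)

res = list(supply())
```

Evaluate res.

Step 1: yield from delegates to the iterable, yielding each element.
Step 2: Collected values: [0, 1, 2].
Therefore res = [0, 1, 2].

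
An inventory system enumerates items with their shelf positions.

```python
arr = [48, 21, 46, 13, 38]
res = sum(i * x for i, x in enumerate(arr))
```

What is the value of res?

Step 1: Compute i * x for each (i, x) in enumerate([48, 21, 46, 13, 38]):
  i=0, x=48: 0*48 = 0
  i=1, x=21: 1*21 = 21
  i=2, x=46: 2*46 = 92
  i=3, x=13: 3*13 = 39
  i=4, x=38: 4*38 = 152
Step 2: sum = 0 + 21 + 92 + 39 + 152 = 304.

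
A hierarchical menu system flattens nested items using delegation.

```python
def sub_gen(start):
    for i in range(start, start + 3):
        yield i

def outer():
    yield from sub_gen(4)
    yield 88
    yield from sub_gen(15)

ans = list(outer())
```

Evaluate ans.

Step 1: outer() delegates to sub_gen(4):
  yield 4
  yield 5
  yield 6
Step 2: yield 88
Step 3: Delegates to sub_gen(15):
  yield 15
  yield 16
  yield 17
Therefore ans = [4, 5, 6, 88, 15, 16, 17].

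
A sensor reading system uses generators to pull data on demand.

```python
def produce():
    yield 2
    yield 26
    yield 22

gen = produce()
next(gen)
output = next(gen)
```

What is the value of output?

Step 1: produce() creates a generator.
Step 2: next(gen) yields 2 (consumed and discarded).
Step 3: next(gen) yields 26, assigned to output.
Therefore output = 26.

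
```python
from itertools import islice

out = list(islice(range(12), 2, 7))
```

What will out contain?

Step 1: islice(range(12), 2, 7) takes elements at indices [2, 7).
Step 2: Elements: [2, 3, 4, 5, 6].
Therefore out = [2, 3, 4, 5, 6].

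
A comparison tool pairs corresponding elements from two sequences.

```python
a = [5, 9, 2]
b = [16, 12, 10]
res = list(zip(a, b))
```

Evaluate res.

Step 1: zip pairs elements at same index:
  Index 0: (5, 16)
  Index 1: (9, 12)
  Index 2: (2, 10)
Therefore res = [(5, 16), (9, 12), (2, 10)].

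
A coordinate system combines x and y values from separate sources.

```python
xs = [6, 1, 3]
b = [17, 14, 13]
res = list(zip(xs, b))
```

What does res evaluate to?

Step 1: zip pairs elements at same index:
  Index 0: (6, 17)
  Index 1: (1, 14)
  Index 2: (3, 13)
Therefore res = [(6, 17), (1, 14), (3, 13)].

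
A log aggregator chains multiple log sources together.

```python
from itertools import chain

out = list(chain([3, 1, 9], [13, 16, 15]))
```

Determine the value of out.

Step 1: chain() concatenates iterables: [3, 1, 9] + [13, 16, 15].
Therefore out = [3, 1, 9, 13, 16, 15].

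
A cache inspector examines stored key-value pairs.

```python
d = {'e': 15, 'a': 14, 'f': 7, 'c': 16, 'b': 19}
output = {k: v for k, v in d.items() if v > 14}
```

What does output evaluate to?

Step 1: Filter items where value > 14:
  'e': 15 > 14: kept
  'a': 14 <= 14: removed
  'f': 7 <= 14: removed
  'c': 16 > 14: kept
  'b': 19 > 14: kept
Therefore output = {'e': 15, 'c': 16, 'b': 19}.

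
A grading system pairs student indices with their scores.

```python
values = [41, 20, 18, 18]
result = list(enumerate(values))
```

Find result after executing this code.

Step 1: enumerate pairs each element with its index:
  (0, 41)
  (1, 20)
  (2, 18)
  (3, 18)
Therefore result = [(0, 41), (1, 20), (2, 18), (3, 18)].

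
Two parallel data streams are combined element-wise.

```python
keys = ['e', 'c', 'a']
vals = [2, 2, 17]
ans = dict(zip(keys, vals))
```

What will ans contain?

Step 1: zip pairs keys with values:
  'e' -> 2
  'c' -> 2
  'a' -> 17
Therefore ans = {'e': 2, 'c': 2, 'a': 17}.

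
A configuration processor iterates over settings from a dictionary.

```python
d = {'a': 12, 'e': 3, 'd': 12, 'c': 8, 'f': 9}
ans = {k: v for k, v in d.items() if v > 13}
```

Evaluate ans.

Step 1: Filter items where value > 13:
  'a': 12 <= 13: removed
  'e': 3 <= 13: removed
  'd': 12 <= 13: removed
  'c': 8 <= 13: removed
  'f': 9 <= 13: removed
Therefore ans = {}.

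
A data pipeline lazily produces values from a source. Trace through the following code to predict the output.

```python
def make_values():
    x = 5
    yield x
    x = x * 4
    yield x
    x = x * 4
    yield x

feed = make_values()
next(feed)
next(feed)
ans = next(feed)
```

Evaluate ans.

Step 1: Trace through generator execution:
  Yield 1: x starts at 5, yield 5
  Yield 2: x = 5 * 4 = 20, yield 20
  Yield 3: x = 20 * 4 = 80, yield 80
Step 2: First next() gets 5, second next() gets the second value, third next() yields 80.
Therefore ans = 80.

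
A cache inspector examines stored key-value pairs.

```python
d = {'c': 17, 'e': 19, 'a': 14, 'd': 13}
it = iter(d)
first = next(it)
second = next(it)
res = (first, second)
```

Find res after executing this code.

Step 1: iter(d) iterates over keys: ['c', 'e', 'a', 'd'].
Step 2: first = next(it) = 'c', second = next(it) = 'e'.
Therefore res = ('c', 'e').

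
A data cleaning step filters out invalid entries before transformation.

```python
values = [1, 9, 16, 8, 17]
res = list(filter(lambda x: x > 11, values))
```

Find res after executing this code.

Step 1: Filter elements > 11:
  1: removed
  9: removed
  16: kept
  8: removed
  17: kept
Therefore res = [16, 17].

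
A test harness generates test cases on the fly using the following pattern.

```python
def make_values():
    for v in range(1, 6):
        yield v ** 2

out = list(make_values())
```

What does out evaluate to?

Step 1: For each v in range(1, 6), yield v**2:
  v=1: yield 1**2 = 1
  v=2: yield 2**2 = 4
  v=3: yield 3**2 = 9
  v=4: yield 4**2 = 16
  v=5: yield 5**2 = 25
Therefore out = [1, 4, 9, 16, 25].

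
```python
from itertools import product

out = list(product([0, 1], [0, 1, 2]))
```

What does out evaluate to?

Step 1: product([0, 1], [0, 1, 2]) gives all pairs:
  (0, 0)
  (0, 1)
  (0, 2)
  (1, 0)
  (1, 1)
  (1, 2)
Therefore out = [(0, 0), (0, 1), (0, 2), (1, 0), (1, 1), (1, 2)].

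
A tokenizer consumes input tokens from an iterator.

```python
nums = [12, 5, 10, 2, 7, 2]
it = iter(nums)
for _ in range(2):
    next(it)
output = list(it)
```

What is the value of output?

Step 1: Create iterator over [12, 5, 10, 2, 7, 2].
Step 2: Advance 2 positions (consuming [12, 5]).
Step 3: list() collects remaining elements: [10, 2, 7, 2].
Therefore output = [10, 2, 7, 2].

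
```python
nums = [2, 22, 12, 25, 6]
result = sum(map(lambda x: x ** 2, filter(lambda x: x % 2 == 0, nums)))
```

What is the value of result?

Step 1: Filter even numbers from [2, 22, 12, 25, 6]: [2, 22, 12, 6]
Step 2: Square each: [4, 484, 144, 36]
Step 3: Sum = 668.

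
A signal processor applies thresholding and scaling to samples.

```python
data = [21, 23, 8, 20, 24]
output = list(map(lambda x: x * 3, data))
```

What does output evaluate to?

Step 1: Apply lambda x: x * 3 to each element:
  21 -> 63
  23 -> 69
  8 -> 24
  20 -> 60
  24 -> 72
Therefore output = [63, 69, 24, 60, 72].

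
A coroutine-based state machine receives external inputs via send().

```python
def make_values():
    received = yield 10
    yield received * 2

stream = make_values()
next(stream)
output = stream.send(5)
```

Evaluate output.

Step 1: next(stream) advances to first yield, producing 10.
Step 2: send(5) resumes, received = 5.
Step 3: yield received * 2 = 5 * 2 = 10.
Therefore output = 10.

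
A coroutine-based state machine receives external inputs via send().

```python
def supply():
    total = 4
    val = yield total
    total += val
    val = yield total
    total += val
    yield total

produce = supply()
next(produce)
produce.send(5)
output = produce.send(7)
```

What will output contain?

Step 1: next() -> yield total=4.
Step 2: send(5) -> val=5, total = 4+5 = 9, yield 9.
Step 3: send(7) -> val=7, total = 9+7 = 16, yield 16.
Therefore output = 16.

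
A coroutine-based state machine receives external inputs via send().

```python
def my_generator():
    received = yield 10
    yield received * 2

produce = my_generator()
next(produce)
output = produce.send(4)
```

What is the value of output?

Step 1: next(produce) advances to first yield, producing 10.
Step 2: send(4) resumes, received = 4.
Step 3: yield received * 2 = 4 * 2 = 8.
Therefore output = 8.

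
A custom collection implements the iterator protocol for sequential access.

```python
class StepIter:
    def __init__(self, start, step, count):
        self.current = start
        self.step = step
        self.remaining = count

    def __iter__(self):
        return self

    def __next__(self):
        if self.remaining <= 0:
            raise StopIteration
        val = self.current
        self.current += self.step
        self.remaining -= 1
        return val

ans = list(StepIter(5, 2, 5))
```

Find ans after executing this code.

Step 1: StepIter starts at 5, increments by 2, for 5 steps:
  Yield 5, then current += 2
  Yield 7, then current += 2
  Yield 9, then current += 2
  Yield 11, then current += 2
  Yield 13, then current += 2
Therefore ans = [5, 7, 9, 11, 13].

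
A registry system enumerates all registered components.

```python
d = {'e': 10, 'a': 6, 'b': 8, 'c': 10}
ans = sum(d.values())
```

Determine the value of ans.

Step 1: d.values() = [10, 6, 8, 10].
Step 2: sum = 34.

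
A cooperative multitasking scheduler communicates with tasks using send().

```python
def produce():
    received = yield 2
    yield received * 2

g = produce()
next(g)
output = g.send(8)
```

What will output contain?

Step 1: next(g) advances to first yield, producing 2.
Step 2: send(8) resumes, received = 8.
Step 3: yield received * 2 = 8 * 2 = 16.
Therefore output = 16.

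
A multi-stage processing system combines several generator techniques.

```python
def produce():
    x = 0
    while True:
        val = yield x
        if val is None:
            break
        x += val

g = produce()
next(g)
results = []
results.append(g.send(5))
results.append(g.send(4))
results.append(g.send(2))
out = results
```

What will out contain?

Step 1: next(g) -> yield 0.
Step 2: send(5) -> x = 5, yield 5.
Step 3: send(4) -> x = 9, yield 9.
Step 4: send(2) -> x = 11, yield 11.
Therefore out = [5, 9, 11].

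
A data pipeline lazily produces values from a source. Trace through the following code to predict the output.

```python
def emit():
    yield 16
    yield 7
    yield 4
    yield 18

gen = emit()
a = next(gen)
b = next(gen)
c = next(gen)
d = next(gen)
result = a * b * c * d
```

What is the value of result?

Step 1: Create generator and consume all values:
  a = next(gen) = 16
  b = next(gen) = 7
  c = next(gen) = 4
  d = next(gen) = 18
Step 2: result = 16 * 7 * 4 * 18 = 8064.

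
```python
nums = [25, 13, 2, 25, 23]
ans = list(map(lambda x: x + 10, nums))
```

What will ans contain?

Step 1: Apply lambda x: x + 10 to each element:
  25 -> 35
  13 -> 23
  2 -> 12
  25 -> 35
  23 -> 33
Therefore ans = [35, 23, 12, 35, 33].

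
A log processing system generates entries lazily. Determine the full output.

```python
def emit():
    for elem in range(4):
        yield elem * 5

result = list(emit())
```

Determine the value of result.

Step 1: For each elem in range(4), yield elem * 5:
  elem=0: yield 0 * 5 = 0
  elem=1: yield 1 * 5 = 5
  elem=2: yield 2 * 5 = 10
  elem=3: yield 3 * 5 = 15
Therefore result = [0, 5, 10, 15].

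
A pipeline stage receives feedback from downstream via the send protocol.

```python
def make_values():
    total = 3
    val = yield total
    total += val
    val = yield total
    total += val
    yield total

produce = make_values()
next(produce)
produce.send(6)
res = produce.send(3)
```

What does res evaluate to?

Step 1: next() -> yield total=3.
Step 2: send(6) -> val=6, total = 3+6 = 9, yield 9.
Step 3: send(3) -> val=3, total = 9+3 = 12, yield 12.
Therefore res = 12.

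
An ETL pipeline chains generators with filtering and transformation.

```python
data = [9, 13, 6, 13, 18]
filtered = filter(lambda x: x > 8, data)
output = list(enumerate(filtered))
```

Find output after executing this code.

Step 1: Filter [9, 13, 6, 13, 18] for > 8: [9, 13, 13, 18].
Step 2: enumerate re-indexes from 0: [(0, 9), (1, 13), (2, 13), (3, 18)].
Therefore output = [(0, 9), (1, 13), (2, 13), (3, 18)].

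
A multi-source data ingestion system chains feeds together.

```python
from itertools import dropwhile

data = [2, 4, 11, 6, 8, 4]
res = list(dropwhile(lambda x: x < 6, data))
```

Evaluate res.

Step 1: dropwhile drops elements while < 6:
  2 < 6: dropped
  4 < 6: dropped
  11: kept (dropping stopped)
Step 2: Remaining elements kept regardless of condition.
Therefore res = [11, 6, 8, 4].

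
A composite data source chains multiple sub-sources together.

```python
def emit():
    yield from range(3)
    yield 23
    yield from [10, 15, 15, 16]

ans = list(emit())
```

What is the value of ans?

Step 1: Trace yields in order:
  yield 0
  yield 1
  yield 2
  yield 23
  yield 10
  yield 15
  yield 15
  yield 16
Therefore ans = [0, 1, 2, 23, 10, 15, 15, 16].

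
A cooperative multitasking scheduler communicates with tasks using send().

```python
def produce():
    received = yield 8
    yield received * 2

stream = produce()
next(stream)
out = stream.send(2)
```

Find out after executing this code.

Step 1: next(stream) advances to first yield, producing 8.
Step 2: send(2) resumes, received = 2.
Step 3: yield received * 2 = 2 * 2 = 4.
Therefore out = 4.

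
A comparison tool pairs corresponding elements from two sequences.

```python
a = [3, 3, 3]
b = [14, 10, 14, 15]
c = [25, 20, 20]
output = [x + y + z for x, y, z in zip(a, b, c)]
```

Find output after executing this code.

Step 1: zip three lists (truncates to shortest, len=3):
  3 + 14 + 25 = 42
  3 + 10 + 20 = 33
  3 + 14 + 20 = 37
Therefore output = [42, 33, 37].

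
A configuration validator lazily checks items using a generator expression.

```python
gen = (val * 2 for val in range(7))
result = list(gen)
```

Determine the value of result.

Step 1: For each val in range(7), compute val*2:
  val=0: 0*2 = 0
  val=1: 1*2 = 2
  val=2: 2*2 = 4
  val=3: 3*2 = 6
  val=4: 4*2 = 8
  val=5: 5*2 = 10
  val=6: 6*2 = 12
Therefore result = [0, 2, 4, 6, 8, 10, 12].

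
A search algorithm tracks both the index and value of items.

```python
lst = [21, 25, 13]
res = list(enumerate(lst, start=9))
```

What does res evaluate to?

Step 1: enumerate with start=9:
  (9, 21)
  (10, 25)
  (11, 13)
Therefore res = [(9, 21), (10, 25), (11, 13)].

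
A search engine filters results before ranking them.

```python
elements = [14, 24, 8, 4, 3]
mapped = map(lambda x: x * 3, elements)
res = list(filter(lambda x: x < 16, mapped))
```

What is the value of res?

Step 1: Map x * 3:
  14 -> 42
  24 -> 72
  8 -> 24
  4 -> 12
  3 -> 9
Step 2: Filter for < 16:
  42: removed
  72: removed
  24: removed
  12: kept
  9: kept
Therefore res = [12, 9].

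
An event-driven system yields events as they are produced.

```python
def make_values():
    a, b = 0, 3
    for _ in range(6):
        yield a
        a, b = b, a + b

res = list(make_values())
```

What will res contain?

Step 1: Fibonacci-like sequence starting with a=0, b=3:
  Iteration 1: yield a=0, then a,b = 3,3
  Iteration 2: yield a=3, then a,b = 3,6
  Iteration 3: yield a=3, then a,b = 6,9
  Iteration 4: yield a=6, then a,b = 9,15
  Iteration 5: yield a=9, then a,b = 15,24
  Iteration 6: yield a=15, then a,b = 24,39
Therefore res = [0, 3, 3, 6, 9, 15].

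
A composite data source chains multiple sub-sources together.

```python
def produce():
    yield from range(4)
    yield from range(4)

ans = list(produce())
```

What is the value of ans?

Step 1: Trace yields in order:
  yield 0
  yield 1
  yield 2
  yield 3
  yield 0
  yield 1
  yield 2
  yield 3
Therefore ans = [0, 1, 2, 3, 0, 1, 2, 3].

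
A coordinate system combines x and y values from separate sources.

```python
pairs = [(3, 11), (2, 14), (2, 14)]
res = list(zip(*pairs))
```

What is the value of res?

Step 1: zip(*pairs) transposes: unzips [(3, 11), (2, 14), (2, 14)] into separate sequences.
Step 2: First elements: (3, 2, 2), second elements: (11, 14, 14).
Therefore res = [(3, 2, 2), (11, 14, 14)].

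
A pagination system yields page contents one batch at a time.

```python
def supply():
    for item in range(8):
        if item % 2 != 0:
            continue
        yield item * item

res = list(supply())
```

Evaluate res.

Step 1: Only yield item**2 when item is divisible by 2:
  item=0: 0 % 2 == 0, yield 0**2 = 0
  item=2: 2 % 2 == 0, yield 2**2 = 4
  item=4: 4 % 2 == 0, yield 4**2 = 16
  item=6: 6 % 2 == 0, yield 6**2 = 36
Therefore res = [0, 4, 16, 36].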